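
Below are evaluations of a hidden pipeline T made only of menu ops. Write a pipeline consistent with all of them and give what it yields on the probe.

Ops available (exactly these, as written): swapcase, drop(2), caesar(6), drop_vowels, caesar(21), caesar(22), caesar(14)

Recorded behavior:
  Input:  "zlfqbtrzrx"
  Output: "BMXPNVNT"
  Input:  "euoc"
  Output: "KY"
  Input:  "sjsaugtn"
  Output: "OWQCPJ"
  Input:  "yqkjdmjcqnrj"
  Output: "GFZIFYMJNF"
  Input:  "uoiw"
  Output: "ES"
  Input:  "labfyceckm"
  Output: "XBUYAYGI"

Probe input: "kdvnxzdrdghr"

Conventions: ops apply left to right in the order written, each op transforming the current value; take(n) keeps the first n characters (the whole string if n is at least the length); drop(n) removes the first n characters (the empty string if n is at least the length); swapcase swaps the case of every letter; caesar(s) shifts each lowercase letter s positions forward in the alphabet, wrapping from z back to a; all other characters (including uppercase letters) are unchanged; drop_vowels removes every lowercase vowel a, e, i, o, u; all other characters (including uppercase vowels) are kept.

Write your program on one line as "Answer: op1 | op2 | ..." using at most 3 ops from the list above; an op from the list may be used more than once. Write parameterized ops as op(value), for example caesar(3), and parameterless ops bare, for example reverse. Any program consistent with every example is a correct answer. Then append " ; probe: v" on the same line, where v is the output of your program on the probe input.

drop(2) | caesar(22) | swapcase ; probe: "RJTVZNZCDN"

Check, running the answer program on each example:
  "zlfqbtrzrx" -> "fqbtrzrx" -> "bmxpnvnt" -> "BMXPNVNT"
  "euoc" -> "oc" -> "ky" -> "KY"
  "sjsaugtn" -> "saugtn" -> "owqcpj" -> "OWQCPJ"
  "yqkjdmjcqnrj" -> "kjdmjcqnrj" -> "gfzifymjnf" -> "GFZIFYMJNF"
  "uoiw" -> "iw" -> "es" -> "ES"
  "labfyceckm" -> "bfyceckm" -> "xbuyaygi" -> "XBUYAYGI"
  probe: "kdvnxzdrdghr" -> "vnxzdrdghr" -> "rjtvznzcdn" -> "RJTVZNZCDN"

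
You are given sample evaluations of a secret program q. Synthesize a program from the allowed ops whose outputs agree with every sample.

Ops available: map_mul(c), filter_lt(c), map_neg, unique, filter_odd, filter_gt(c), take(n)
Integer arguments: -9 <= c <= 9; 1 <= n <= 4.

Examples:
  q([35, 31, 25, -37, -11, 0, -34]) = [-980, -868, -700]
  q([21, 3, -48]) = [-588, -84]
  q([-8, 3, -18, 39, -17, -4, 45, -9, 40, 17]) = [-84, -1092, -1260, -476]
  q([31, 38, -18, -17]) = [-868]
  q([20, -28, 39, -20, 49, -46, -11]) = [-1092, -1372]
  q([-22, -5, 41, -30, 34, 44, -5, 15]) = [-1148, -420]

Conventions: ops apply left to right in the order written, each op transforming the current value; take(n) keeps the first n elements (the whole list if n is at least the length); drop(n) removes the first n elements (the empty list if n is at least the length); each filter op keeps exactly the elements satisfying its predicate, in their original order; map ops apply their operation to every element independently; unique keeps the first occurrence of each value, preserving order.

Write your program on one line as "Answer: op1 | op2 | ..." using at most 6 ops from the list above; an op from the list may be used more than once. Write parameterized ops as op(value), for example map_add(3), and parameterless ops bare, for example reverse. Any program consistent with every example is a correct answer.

unique | filter_gt(0) | map_mul(-7) | filter_odd | map_neg | map_mul(-4)

Check, running the answer program on each example:
  [35, 31, 25, -37, -11, 0, -34] -> [35, 31, 25, -37, -11, 0, -34] -> [35, 31, 25] -> [-245, -217, -175] -> [-245, -217, -175] -> [245, 217, 175] -> [-980, -868, -700]
  [21, 3, -48] -> [21, 3, -48] -> [21, 3] -> [-147, -21] -> [-147, -21] -> [147, 21] -> [-588, -84]
  [-8, 3, -18, 39, -17, -4, 45, -9, 40, 17] -> [-8, 3, -18, 39, -17, -4, 45, -9, 40, 17] -> [3, 39, 45, 40, 17] -> [-21, -273, -315, -280, -119] -> [-21, -273, -315, -119] -> [21, 273, 315, 119] -> [-84, -1092, -1260, -476]
  [31, 38, -18, -17] -> [31, 38, -18, -17] -> [31, 38] -> [-217, -266] -> [-217] -> [217] -> [-868]
  [20, -28, 39, -20, 49, -46, -11] -> [20, -28, 39, -20, 49, -46, -11] -> [20, 39, 49] -> [-140, -273, -343] -> [-273, -343] -> [273, 343] -> [-1092, -1372]
  [-22, -5, 41, -30, 34, 44, -5, 15] -> [-22, -5, 41, -30, 34, 44, 15] -> [41, 34, 44, 15] -> [-287, -238, -308, -105] -> [-287, -105] -> [287, 105] -> [-1148, -420]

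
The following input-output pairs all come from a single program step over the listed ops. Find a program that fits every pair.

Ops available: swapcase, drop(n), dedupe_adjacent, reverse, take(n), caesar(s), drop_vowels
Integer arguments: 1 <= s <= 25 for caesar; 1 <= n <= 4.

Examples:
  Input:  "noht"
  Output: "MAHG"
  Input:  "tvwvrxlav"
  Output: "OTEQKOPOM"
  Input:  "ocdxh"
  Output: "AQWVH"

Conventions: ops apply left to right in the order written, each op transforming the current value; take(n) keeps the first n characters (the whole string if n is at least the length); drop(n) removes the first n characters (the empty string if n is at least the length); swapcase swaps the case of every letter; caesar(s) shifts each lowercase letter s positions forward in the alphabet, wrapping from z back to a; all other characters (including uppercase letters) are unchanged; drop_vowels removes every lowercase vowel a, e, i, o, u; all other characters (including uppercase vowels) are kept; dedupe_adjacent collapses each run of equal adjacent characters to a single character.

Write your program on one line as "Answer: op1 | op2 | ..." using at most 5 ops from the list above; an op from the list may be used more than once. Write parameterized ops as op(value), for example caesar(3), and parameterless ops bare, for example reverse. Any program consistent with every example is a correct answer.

swapcase | reverse | swapcase | caesar(19) | swapcase

Check, running the answer program on each example:
  "noht" -> "NOHT" -> "THON" -> "thon" -> "mahg" -> "MAHG"
  "tvwvrxlav" -> "TVWVRXLAV" -> "VALXRVWVT" -> "valxrvwvt" -> "oteqkopom" -> "OTEQKOPOM"
  "ocdxh" -> "OCDXH" -> "HXDCO" -> "hxdco" -> "aqwvh" -> "AQWVH"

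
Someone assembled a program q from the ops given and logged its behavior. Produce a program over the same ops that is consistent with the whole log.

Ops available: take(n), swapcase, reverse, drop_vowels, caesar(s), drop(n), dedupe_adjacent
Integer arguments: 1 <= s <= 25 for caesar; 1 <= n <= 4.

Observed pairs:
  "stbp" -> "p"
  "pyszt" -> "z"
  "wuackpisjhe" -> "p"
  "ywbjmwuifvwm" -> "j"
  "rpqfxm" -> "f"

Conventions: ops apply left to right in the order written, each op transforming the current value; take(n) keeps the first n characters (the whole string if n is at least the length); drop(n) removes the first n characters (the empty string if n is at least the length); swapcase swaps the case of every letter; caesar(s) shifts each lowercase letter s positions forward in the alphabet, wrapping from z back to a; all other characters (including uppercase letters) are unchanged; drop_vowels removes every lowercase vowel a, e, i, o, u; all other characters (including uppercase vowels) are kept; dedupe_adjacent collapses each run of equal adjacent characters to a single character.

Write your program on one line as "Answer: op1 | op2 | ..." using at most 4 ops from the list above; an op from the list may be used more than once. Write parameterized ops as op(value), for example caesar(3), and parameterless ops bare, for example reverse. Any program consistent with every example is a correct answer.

drop_vowels | take(4) | reverse | take(1)

Check, running the answer program on each example:
  "stbp" -> "stbp" -> "stbp" -> "pbts" -> "p"
  "pyszt" -> "pyszt" -> "pysz" -> "zsyp" -> "z"
  "wuackpisjhe" -> "wckpsjh" -> "wckp" -> "pkcw" -> "p"
  "ywbjmwuifvwm" -> "ywbjmwfvwm" -> "ywbj" -> "jbwy" -> "j"
  "rpqfxm" -> "rpqfxm" -> "rpqf" -> "fqpr" -> "f"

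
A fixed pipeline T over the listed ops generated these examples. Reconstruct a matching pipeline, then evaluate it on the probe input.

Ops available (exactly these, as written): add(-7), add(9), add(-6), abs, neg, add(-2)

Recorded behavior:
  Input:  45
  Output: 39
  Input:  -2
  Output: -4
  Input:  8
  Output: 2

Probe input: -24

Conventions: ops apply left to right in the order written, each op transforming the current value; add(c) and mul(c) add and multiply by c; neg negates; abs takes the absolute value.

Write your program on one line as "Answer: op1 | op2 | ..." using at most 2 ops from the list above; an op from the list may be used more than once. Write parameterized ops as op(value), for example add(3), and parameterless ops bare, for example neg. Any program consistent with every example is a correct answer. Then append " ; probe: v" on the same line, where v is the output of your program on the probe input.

abs | add(-6) ; probe: 18

Check, running the answer program on each example:
  45 -> 45 -> 39
  -2 -> 2 -> -4
  8 -> 8 -> 2
  probe: -24 -> 24 -> 18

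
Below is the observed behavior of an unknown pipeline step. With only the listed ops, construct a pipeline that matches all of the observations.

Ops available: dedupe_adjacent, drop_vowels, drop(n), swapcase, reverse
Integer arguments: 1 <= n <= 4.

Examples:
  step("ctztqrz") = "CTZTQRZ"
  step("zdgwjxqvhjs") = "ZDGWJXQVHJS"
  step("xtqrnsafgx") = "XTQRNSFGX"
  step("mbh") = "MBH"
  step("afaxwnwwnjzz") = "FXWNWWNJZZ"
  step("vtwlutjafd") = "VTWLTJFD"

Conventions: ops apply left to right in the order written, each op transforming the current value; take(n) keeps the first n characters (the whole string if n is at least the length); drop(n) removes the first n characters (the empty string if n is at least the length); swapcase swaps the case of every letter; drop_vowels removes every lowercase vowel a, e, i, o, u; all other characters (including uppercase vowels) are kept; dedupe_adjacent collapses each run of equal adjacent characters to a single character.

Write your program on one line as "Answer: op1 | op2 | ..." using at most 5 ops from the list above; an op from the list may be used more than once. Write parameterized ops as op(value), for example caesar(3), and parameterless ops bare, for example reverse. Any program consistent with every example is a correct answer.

drop_vowels | reverse | swapcase | reverse

Check, running the answer program on each example:
  "ctztqrz" -> "ctztqrz" -> "zrqtztc" -> "ZRQTZTC" -> "CTZTQRZ"
  "zdgwjxqvhjs" -> "zdgwjxqvhjs" -> "sjhvqxjwgdz" -> "SJHVQXJWGDZ" -> "ZDGWJXQVHJS"
  "xtqrnsafgx" -> "xtqrnsfgx" -> "xgfsnrqtx" -> "XGFSNRQTX" -> "XTQRNSFGX"
  "mbh" -> "mbh" -> "hbm" -> "HBM" -> "MBH"
  "afaxwnwwnjzz" -> "fxwnwwnjzz" -> "zzjnwwnwxf" -> "ZZJNWWNWXF" -> "FXWNWWNJZZ"
  "vtwlutjafd" -> "vtwltjfd" -> "dfjtlwtv" -> "DFJTLWTV" -> "VTWLTJFD"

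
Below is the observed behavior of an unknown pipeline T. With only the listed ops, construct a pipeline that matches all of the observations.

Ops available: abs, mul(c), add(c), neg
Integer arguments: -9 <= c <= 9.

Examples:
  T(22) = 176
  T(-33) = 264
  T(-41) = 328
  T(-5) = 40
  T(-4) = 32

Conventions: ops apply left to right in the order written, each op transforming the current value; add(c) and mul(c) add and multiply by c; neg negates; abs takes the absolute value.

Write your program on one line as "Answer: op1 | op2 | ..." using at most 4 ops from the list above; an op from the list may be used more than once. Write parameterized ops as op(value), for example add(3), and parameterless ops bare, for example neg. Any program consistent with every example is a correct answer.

mul(-1) | mul(-8) | neg | abs

Check, running the answer program on each example:
  22 -> -22 -> 176 -> -176 -> 176
  -33 -> 33 -> -264 -> 264 -> 264
  -41 -> 41 -> -328 -> 328 -> 328
  -5 -> 5 -> -40 -> 40 -> 40
  -4 -> 4 -> -32 -> 32 -> 32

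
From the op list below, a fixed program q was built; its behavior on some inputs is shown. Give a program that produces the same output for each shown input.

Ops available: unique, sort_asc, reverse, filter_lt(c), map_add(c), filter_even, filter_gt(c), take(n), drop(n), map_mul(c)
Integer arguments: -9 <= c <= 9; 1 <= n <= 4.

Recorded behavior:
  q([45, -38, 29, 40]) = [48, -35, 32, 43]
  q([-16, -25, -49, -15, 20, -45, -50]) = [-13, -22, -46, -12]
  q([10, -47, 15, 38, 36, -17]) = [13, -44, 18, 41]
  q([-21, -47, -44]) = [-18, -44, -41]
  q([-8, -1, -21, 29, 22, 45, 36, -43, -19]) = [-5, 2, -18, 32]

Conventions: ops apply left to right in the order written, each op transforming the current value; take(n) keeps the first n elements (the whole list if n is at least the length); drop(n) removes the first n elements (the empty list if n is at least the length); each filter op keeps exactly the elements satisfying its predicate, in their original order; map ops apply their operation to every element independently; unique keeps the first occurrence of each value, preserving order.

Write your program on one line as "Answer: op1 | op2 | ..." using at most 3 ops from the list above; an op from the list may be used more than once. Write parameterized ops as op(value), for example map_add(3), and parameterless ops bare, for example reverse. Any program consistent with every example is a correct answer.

map_add(1) | map_add(2) | take(4)

Check, running the answer program on each example:
  [45, -38, 29, 40] -> [46, -37, 30, 41] -> [48, -35, 32, 43] -> [48, -35, 32, 43]
  [-16, -25, -49, -15, 20, -45, -50] -> [-15, -24, -48, -14, 21, -44, -49] -> [-13, -22, -46, -12, 23, -42, -47] -> [-13, -22, -46, -12]
  [10, -47, 15, 38, 36, -17] -> [11, -46, 16, 39, 37, -16] -> [13, -44, 18, 41, 39, -14] -> [13, -44, 18, 41]
  [-21, -47, -44] -> [-20, -46, -43] -> [-18, -44, -41] -> [-18, -44, -41]
  [-8, -1, -21, 29, 22, 45, 36, -43, -19] -> [-7, 0, -20, 30, 23, 46, 37, -42, -18] -> [-5, 2, -18, 32, 25, 48, 39, -40, -16] -> [-5, 2, -18, 32]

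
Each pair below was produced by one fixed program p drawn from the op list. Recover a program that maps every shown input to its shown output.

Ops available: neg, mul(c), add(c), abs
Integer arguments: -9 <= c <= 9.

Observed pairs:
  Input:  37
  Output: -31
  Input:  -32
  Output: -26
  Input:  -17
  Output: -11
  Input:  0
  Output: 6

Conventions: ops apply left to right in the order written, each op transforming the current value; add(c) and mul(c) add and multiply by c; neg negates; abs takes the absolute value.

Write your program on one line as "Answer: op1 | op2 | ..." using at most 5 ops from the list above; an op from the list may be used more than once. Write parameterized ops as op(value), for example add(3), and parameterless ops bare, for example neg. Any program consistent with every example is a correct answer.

neg | abs | neg | add(6)

Check, running the answer program on each example:
  37 -> -37 -> 37 -> -37 -> -31
  -32 -> 32 -> 32 -> -32 -> -26
  -17 -> 17 -> 17 -> -17 -> -11
  0 -> 0 -> 0 -> 0 -> 6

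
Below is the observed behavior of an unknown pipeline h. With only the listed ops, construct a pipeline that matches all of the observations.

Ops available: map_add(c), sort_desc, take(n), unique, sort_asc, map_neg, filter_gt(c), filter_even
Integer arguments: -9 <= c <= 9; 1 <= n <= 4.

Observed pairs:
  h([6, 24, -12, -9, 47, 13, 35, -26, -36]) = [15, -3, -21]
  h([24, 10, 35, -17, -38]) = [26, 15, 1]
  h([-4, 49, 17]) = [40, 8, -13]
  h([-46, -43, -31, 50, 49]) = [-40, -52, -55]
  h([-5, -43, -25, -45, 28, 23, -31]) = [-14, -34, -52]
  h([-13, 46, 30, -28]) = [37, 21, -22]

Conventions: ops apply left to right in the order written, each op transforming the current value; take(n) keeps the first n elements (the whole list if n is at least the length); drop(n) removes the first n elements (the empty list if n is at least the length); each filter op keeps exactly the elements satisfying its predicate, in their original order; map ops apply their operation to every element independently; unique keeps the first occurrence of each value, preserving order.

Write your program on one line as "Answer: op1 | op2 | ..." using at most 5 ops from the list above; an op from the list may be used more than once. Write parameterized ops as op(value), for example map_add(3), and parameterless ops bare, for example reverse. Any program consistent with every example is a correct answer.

take(3) | map_add(-2) | sort_desc | map_add(-7)

Check, running the answer program on each example:
  [6, 24, -12, -9, 47, 13, 35, -26, -36] -> [6, 24, -12] -> [4, 22, -14] -> [22, 4, -14] -> [15, -3, -21]
  [24, 10, 35, -17, -38] -> [24, 10, 35] -> [22, 8, 33] -> [33, 22, 8] -> [26, 15, 1]
  [-4, 49, 17] -> [-4, 49, 17] -> [-6, 47, 15] -> [47, 15, -6] -> [40, 8, -13]
  [-46, -43, -31, 50, 49] -> [-46, -43, -31] -> [-48, -45, -33] -> [-33, -45, -48] -> [-40, -52, -55]
  [-5, -43, -25, -45, 28, 23, -31] -> [-5, -43, -25] -> [-7, -45, -27] -> [-7, -27, -45] -> [-14, -34, -52]
  [-13, 46, 30, -28] -> [-13, 46, 30] -> [-15, 44, 28] -> [44, 28, -15] -> [37, 21, -22]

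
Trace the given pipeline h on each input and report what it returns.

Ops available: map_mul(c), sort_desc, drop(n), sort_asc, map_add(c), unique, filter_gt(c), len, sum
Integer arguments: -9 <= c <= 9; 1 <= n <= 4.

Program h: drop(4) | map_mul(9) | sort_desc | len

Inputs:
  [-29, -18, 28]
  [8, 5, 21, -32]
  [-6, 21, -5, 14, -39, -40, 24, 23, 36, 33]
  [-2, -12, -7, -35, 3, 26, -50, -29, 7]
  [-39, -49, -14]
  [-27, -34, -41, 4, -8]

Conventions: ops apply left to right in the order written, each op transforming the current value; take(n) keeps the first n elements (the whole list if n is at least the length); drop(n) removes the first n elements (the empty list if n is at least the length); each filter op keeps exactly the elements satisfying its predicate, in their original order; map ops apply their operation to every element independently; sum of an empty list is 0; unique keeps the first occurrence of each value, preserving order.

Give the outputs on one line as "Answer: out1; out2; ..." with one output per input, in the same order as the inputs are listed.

Execution, op by op:
  [-29, -18, 28] -> [] -> [] -> [] -> 0
  [8, 5, 21, -32] -> [] -> [] -> [] -> 0
  [-6, 21, -5, 14, -39, -40, 24, 23, 36, 33] -> [-39, -40, 24, 23, 36, 33] -> [-351, -360, 216, 207, 324, 297] -> [324, 297, 216, 207, -351, -360] -> 6
  [-2, -12, -7, -35, 3, 26, -50, -29, 7] -> [3, 26, -50, -29, 7] -> [27, 234, -450, -261, 63] -> [234, 63, 27, -261, -450] -> 5
  [-39, -49, -14] -> [] -> [] -> [] -> 0
  [-27, -34, -41, 4, -8] -> [-8] -> [-72] -> [-72] -> 1

0; 0; 6; 5; 0; 1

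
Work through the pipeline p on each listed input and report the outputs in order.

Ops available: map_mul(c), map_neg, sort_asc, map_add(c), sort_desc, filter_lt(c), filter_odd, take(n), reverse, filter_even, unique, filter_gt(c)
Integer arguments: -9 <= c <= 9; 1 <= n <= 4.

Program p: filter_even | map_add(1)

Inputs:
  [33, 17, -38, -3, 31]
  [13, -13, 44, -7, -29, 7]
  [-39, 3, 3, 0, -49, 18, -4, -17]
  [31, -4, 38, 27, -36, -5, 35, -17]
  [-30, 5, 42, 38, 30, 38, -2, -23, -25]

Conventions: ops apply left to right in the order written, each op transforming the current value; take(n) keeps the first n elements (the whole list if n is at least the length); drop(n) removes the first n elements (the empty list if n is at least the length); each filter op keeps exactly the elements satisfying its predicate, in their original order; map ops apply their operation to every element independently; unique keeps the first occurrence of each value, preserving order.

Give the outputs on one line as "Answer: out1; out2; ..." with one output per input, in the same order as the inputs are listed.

Execution, op by op:
  [33, 17, -38, -3, 31] -> [-38] -> [-37]
  [13, -13, 44, -7, -29, 7] -> [44] -> [45]
  [-39, 3, 3, 0, -49, 18, -4, -17] -> [0, 18, -4] -> [1, 19, -3]
  [31, -4, 38, 27, -36, -5, 35, -17] -> [-4, 38, -36] -> [-3, 39, -35]
  [-30, 5, 42, 38, 30, 38, -2, -23, -25] -> [-30, 42, 38, 30, 38, -2] -> [-29, 43, 39, 31, 39, -1]

[-37]; [45]; [1, 19, -3]; [-3, 39, -35]; [-29, 43, 39, 31, 39, -1]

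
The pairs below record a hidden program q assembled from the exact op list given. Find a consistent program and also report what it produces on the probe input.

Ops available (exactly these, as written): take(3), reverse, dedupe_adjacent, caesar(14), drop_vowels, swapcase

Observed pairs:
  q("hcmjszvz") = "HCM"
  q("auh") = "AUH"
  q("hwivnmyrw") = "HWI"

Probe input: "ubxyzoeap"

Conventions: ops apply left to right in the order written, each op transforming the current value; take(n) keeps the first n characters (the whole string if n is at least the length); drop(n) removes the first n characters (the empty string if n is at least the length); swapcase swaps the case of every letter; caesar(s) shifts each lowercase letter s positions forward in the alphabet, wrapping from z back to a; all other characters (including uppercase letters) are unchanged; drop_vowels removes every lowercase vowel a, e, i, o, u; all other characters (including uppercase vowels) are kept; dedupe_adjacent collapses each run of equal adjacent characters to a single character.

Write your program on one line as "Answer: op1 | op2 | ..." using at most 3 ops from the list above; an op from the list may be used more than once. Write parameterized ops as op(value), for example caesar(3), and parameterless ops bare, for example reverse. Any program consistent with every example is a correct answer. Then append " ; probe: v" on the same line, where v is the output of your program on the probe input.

take(3) | swapcase ; probe: "UBX"

Check, running the answer program on each example:
  "hcmjszvz" -> "hcm" -> "HCM"
  "auh" -> "auh" -> "AUH"
  "hwivnmyrw" -> "hwi" -> "HWI"
  probe: "ubxyzoeap" -> "ubx" -> "UBX"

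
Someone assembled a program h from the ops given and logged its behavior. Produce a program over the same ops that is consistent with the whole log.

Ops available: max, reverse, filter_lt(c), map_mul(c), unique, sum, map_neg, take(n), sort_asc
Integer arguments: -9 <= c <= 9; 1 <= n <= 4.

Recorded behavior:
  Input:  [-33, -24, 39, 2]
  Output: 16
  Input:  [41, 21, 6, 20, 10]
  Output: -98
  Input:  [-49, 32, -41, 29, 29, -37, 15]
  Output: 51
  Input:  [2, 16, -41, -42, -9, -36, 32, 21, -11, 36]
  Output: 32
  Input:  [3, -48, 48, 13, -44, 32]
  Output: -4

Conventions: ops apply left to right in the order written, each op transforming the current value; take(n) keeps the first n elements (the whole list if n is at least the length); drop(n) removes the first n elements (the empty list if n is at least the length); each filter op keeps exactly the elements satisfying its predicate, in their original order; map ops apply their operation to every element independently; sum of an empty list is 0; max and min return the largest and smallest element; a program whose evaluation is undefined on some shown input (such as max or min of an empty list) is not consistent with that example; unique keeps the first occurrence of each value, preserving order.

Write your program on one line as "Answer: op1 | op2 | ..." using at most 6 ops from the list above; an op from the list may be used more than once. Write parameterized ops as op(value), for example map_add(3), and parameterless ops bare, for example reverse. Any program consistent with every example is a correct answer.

unique | sort_asc | reverse | map_neg | sum

Check, running the answer program on each example:
  [-33, -24, 39, 2] -> [-33, -24, 39, 2] -> [-33, -24, 2, 39] -> [39, 2, -24, -33] -> [-39, -2, 24, 33] -> 16
  [41, 21, 6, 20, 10] -> [41, 21, 6, 20, 10] -> [6, 10, 20, 21, 41] -> [41, 21, 20, 10, 6] -> [-41, -21, -20, -10, -6] -> -98
  [-49, 32, -41, 29, 29, -37, 15] -> [-49, 32, -41, 29, -37, 15] -> [-49, -41, -37, 15, 29, 32] -> [32, 29, 15, -37, -41, -49] -> [-32, -29, -15, 37, 41, 49] -> 51
  [2, 16, -41, -42, -9, -36, 32, 21, -11, 36] -> [2, 16, -41, -42, -9, -36, 32, 21, -11, 36] -> [-42, -41, -36, -11, -9, 2, 16, 21, 32, 36] -> [36, 32, 21, 16, 2, -9, -11, -36, -41, -42] -> [-36, -32, -21, -16, -2, 9, 11, 36, 41, 42] -> 32
  [3, -48, 48, 13, -44, 32] -> [3, -48, 48, 13, -44, 32] -> [-48, -44, 3, 13, 32, 48] -> [48, 32, 13, 3, -44, -48] -> [-48, -32, -13, -3, 44, 48] -> -4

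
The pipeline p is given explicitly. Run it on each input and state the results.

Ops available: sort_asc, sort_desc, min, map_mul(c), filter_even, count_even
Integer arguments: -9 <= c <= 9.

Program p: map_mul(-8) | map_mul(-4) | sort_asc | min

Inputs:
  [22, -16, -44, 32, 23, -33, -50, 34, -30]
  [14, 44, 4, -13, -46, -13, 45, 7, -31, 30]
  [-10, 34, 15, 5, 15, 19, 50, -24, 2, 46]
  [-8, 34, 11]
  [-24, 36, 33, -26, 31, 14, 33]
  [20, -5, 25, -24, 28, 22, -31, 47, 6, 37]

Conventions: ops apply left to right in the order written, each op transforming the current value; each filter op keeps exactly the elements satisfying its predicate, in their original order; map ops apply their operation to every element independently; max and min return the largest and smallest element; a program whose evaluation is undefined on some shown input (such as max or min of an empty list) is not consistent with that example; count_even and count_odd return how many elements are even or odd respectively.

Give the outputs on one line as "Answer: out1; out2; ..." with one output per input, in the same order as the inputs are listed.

Execution, op by op:
  [22, -16, -44, 32, 23, -33, -50, 34, -30] -> [-176, 128, 352, -256, -184, 264, 400, -272, 240] -> [704, -512, -1408, 1024, 736, -1056, -1600, 1088, -960] -> [-1600, -1408, -1056, -960, -512, 704, 736, 1024, 1088] -> -1600
  [14, 44, 4, -13, -46, -13, 45, 7, -31, 30] -> [-112, -352, -32, 104, 368, 104, -360, -56, 248, -240] -> [448, 1408, 128, -416, -1472, -416, 1440, 224, -992, 960] -> [-1472, -992, -416, -416, 128, 224, 448, 960, 1408, 1440] -> -1472
  [-10, 34, 15, 5, 15, 19, 50, -24, 2, 46] -> [80, -272, -120, -40, -120, -152, -400, 192, -16, -368] -> [-320, 1088, 480, 160, 480, 608, 1600, -768, 64, 1472] -> [-768, -320, 64, 160, 480, 480, 608, 1088, 1472, 1600] -> -768
  [-8, 34, 11] -> [64, -272, -88] -> [-256, 1088, 352] -> [-256, 352, 1088] -> -256
  [-24, 36, 33, -26, 31, 14, 33] -> [192, -288, -264, 208, -248, -112, -264] -> [-768, 1152, 1056, -832, 992, 448, 1056] -> [-832, -768, 448, 992, 1056, 1056, 1152] -> -832
  [20, -5, 25, -24, 28, 22, -31, 47, 6, 37] -> [-160, 40, -200, 192, -224, -176, 248, -376, -48, -296] -> [640, -160, 800, -768, 896, 704, -992, 1504, 192, 1184] -> [-992, -768, -160, 192, 640, 704, 800, 896, 1184, 1504] -> -992

-1600; -1472; -768; -256; -832; -992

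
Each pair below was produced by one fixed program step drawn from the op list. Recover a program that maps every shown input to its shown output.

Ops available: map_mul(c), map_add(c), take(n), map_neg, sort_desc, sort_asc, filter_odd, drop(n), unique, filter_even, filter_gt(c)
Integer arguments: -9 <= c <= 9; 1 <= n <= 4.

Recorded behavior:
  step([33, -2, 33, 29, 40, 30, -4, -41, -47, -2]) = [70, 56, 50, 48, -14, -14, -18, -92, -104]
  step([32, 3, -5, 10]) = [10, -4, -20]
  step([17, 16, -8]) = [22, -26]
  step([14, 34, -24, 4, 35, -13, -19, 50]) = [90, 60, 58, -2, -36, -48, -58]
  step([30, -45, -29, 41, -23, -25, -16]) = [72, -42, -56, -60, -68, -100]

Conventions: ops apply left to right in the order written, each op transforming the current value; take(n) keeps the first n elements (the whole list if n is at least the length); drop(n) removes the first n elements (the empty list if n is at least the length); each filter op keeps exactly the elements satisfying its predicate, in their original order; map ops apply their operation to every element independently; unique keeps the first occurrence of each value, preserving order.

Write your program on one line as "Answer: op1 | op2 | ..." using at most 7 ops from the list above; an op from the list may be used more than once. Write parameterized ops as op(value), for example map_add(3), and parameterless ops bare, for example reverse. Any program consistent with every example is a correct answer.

drop(1) | map_add(-5) | sort_desc | map_neg | map_mul(2) | map_neg

Check, running the answer program on each example:
  [33, -2, 33, 29, 40, 30, -4, -41, -47, -2] -> [-2, 33, 29, 40, 30, -4, -41, -47, -2] -> [-7, 28, 24, 35, 25, -9, -46, -52, -7] -> [35, 28, 25, 24, -7, -7, -9, -46, -52] -> [-35, -28, -25, -24, 7, 7, 9, 46, 52] -> [-70, -56, -50, -48, 14, 14, 18, 92, 104] -> [70, 56, 50, 48, -14, -14, -18, -92, -104]
  [32, 3, -5, 10] -> [3, -5, 10] -> [-2, -10, 5] -> [5, -2, -10] -> [-5, 2, 10] -> [-10, 4, 20] -> [10, -4, -20]
  [17, 16, -8] -> [16, -8] -> [11, -13] -> [11, -13] -> [-11, 13] -> [-22, 26] -> [22, -26]
  [14, 34, -24, 4, 35, -13, -19, 50] -> [34, -24, 4, 35, -13, -19, 50] -> [29, -29, -1, 30, -18, -24, 45] -> [45, 30, 29, -1, -18, -24, -29] -> [-45, -30, -29, 1, 18, 24, 29] -> [-90, -60, -58, 2, 36, 48, 58] -> [90, 60, 58, -2, -36, -48, -58]
  [30, -45, -29, 41, -23, -25, -16] -> [-45, -29, 41, -23, -25, -16] -> [-50, -34, 36, -28, -30, -21] -> [36, -21, -28, -30, -34, -50] -> [-36, 21, 28, 30, 34, 50] -> [-72, 42, 56, 60, 68, 100] -> [72, -42, -56, -60, -68, -100]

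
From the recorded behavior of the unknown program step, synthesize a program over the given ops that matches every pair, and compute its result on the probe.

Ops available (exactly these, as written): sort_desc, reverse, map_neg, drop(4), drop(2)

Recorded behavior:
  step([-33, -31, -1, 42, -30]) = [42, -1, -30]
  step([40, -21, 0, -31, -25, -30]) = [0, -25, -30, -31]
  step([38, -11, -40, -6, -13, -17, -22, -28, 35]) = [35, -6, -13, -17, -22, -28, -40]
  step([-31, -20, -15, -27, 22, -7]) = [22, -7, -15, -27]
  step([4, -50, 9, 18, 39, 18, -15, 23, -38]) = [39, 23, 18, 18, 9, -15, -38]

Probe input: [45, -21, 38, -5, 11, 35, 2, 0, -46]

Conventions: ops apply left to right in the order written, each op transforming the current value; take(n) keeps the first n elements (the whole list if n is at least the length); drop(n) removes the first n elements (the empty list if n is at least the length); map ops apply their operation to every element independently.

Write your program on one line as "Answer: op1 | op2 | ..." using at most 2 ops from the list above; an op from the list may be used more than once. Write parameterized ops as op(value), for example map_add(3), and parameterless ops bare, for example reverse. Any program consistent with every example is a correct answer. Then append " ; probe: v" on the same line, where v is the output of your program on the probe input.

drop(2) | sort_desc ; probe: [38, 35, 11, 2, 0, -5, -46]

Check, running the answer program on each example:
  [-33, -31, -1, 42, -30] -> [-1, 42, -30] -> [42, -1, -30]
  [40, -21, 0, -31, -25, -30] -> [0, -31, -25, -30] -> [0, -25, -30, -31]
  [38, -11, -40, -6, -13, -17, -22, -28, 35] -> [-40, -6, -13, -17, -22, -28, 35] -> [35, -6, -13, -17, -22, -28, -40]
  [-31, -20, -15, -27, 22, -7] -> [-15, -27, 22, -7] -> [22, -7, -15, -27]
  [4, -50, 9, 18, 39, 18, -15, 23, -38] -> [9, 18, 39, 18, -15, 23, -38] -> [39, 23, 18, 18, 9, -15, -38]
  probe: [45, -21, 38, -5, 11, 35, 2, 0, -46] -> [38, -5, 11, 35, 2, 0, -46] -> [38, 35, 11, 2, 0, -5, -46]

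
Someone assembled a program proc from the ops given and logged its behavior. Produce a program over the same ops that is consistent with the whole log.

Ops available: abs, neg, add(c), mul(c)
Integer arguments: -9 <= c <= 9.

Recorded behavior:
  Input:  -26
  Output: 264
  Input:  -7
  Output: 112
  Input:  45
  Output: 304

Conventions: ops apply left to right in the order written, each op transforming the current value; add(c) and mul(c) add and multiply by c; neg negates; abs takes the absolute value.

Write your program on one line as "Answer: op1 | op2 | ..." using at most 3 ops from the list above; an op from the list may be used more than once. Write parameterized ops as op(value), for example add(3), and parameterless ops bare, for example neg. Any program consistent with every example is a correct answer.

add(-7) | mul(-8) | abs

Check, running the answer program on each example:
  -26 -> -33 -> 264 -> 264
  -7 -> -14 -> 112 -> 112
  45 -> 38 -> -304 -> 304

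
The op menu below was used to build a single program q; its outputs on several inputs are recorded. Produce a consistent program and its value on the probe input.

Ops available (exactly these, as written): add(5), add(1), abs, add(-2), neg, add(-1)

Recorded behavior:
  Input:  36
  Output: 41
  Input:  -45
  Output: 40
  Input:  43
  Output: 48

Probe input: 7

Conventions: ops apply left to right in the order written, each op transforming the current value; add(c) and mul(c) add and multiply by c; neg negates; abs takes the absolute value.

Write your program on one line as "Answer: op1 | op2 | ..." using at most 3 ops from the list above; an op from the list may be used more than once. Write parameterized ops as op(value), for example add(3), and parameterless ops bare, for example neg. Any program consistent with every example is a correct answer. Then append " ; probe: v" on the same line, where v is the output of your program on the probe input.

add(5) | neg | abs ; probe: 12

Check, running the answer program on each example:
  36 -> 41 -> -41 -> 41
  -45 -> -40 -> 40 -> 40
  43 -> 48 -> -48 -> 48
  probe: 7 -> 12 -> -12 -> 12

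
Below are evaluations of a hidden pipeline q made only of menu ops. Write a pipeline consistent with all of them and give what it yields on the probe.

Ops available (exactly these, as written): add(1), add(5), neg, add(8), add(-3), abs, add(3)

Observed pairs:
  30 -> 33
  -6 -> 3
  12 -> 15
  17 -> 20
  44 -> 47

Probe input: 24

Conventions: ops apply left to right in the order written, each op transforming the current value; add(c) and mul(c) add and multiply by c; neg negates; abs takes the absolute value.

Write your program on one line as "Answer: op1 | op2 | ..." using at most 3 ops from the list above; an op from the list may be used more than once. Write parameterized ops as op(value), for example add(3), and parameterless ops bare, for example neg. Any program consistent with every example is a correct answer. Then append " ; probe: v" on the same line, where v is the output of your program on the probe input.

add(3) | neg | abs ; probe: 27

Check, running the answer program on each example:
  30 -> 33 -> -33 -> 33
  -6 -> -3 -> 3 -> 3
  12 -> 15 -> -15 -> 15
  17 -> 20 -> -20 -> 20
  44 -> 47 -> -47 -> 47
  probe: 24 -> 27 -> -27 -> 27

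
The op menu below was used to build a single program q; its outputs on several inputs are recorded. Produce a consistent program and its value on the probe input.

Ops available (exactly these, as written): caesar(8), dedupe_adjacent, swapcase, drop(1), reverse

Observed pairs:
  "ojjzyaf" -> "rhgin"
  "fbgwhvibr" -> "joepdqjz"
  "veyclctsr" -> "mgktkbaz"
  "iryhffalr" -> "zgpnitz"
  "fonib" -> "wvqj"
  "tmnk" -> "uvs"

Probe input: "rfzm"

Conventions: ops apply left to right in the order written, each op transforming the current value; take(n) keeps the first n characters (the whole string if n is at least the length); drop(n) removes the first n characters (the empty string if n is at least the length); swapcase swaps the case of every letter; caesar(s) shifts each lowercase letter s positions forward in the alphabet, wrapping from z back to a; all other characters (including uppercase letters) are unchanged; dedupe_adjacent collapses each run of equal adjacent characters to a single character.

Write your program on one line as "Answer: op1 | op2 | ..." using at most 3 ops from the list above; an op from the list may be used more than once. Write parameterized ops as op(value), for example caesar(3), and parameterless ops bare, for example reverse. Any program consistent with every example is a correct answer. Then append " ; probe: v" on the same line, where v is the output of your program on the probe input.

caesar(8) | drop(1) | dedupe_adjacent ; probe: "nhu"

Check, running the answer program on each example:
  "ojjzyaf" -> "wrrhgin" -> "rrhgin" -> "rhgin"
  "fbgwhvibr" -> "njoepdqjz" -> "joepdqjz" -> "joepdqjz"
  "veyclctsr" -> "dmgktkbaz" -> "mgktkbaz" -> "mgktkbaz"
  "iryhffalr" -> "qzgpnnitz" -> "zgpnnitz" -> "zgpnitz"
  "fonib" -> "nwvqj" -> "wvqj" -> "wvqj"
  "tmnk" -> "buvs" -> "uvs" -> "uvs"
  probe: "rfzm" -> "znhu" -> "nhu" -> "nhu"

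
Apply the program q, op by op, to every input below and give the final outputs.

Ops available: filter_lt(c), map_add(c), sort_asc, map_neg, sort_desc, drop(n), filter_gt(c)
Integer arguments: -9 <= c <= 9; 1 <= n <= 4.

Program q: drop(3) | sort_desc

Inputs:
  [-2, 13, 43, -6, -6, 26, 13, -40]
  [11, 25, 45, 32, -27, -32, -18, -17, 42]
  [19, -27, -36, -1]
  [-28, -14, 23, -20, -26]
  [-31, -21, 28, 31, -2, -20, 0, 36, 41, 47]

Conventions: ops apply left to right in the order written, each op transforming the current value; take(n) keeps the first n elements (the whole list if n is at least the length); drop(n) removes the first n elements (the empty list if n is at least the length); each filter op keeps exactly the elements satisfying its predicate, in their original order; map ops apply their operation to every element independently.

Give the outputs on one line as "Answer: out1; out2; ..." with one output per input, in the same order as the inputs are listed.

[26, 13, -6, -6, -40]; [42, 32, -17, -18, -27, -32]; [-1]; [-20, -26]; [47, 41, 36, 31, 0, -2, -20]

Execution, op by op:
  [-2, 13, 43, -6, -6, 26, 13, -40] -> [-6, -6, 26, 13, -40] -> [26, 13, -6, -6, -40]
  [11, 25, 45, 32, -27, -32, -18, -17, 42] -> [32, -27, -32, -18, -17, 42] -> [42, 32, -17, -18, -27, -32]
  [19, -27, -36, -1] -> [-1] -> [-1]
  [-28, -14, 23, -20, -26] -> [-20, -26] -> [-20, -26]
  [-31, -21, 28, 31, -2, -20, 0, 36, 41, 47] -> [31, -2, -20, 0, 36, 41, 47] -> [47, 41, 36, 31, 0, -2, -20]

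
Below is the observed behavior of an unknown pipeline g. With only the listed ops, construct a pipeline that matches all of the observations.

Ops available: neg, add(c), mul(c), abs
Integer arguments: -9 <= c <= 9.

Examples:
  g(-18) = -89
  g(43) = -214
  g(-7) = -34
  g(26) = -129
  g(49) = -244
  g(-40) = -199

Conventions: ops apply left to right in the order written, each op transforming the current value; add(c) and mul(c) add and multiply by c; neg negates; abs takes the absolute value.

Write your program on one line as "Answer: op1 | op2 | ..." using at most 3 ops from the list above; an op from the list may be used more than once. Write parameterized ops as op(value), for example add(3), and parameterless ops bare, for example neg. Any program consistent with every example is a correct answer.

abs | mul(-5) | add(1)

Check, running the answer program on each example:
  -18 -> 18 -> -90 -> -89
  43 -> 43 -> -215 -> -214
  -7 -> 7 -> -35 -> -34
  26 -> 26 -> -130 -> -129
  49 -> 49 -> -245 -> -244
  -40 -> 40 -> -200 -> -199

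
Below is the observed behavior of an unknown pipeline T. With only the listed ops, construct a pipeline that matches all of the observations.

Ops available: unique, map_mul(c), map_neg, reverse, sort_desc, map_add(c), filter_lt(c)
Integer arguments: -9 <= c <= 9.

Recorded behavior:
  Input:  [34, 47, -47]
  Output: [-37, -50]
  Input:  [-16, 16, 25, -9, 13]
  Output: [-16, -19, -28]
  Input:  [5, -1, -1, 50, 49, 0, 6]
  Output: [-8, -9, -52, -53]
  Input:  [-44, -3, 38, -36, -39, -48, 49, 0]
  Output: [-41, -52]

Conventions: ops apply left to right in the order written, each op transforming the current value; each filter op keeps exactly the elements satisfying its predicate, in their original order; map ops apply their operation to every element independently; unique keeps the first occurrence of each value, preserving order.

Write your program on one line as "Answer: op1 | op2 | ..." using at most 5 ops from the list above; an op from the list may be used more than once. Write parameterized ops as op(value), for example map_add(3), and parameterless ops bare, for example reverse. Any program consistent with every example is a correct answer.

map_add(-6) | map_neg | sort_desc | filter_lt(3) | map_add(-9)

Check, running the answer program on each example:
  [34, 47, -47] -> [28, 41, -53] -> [-28, -41, 53] -> [53, -28, -41] -> [-28, -41] -> [-37, -50]
  [-16, 16, 25, -9, 13] -> [-22, 10, 19, -15, 7] -> [22, -10, -19, 15, -7] -> [22, 15, -7, -10, -19] -> [-7, -10, -19] -> [-16, -19, -28]
  [5, -1, -1, 50, 49, 0, 6] -> [-1, -7, -7, 44, 43, -6, 0] -> [1, 7, 7, -44, -43, 6, 0] -> [7, 7, 6, 1, 0, -43, -44] -> [1, 0, -43, -44] -> [-8, -9, -52, -53]
  [-44, -3, 38, -36, -39, -48, 49, 0] -> [-50, -9, 32, -42, -45, -54, 43, -6] -> [50, 9, -32, 42, 45, 54, -43, 6] -> [54, 50, 45, 42, 9, 6, -32, -43] -> [-32, -43] -> [-41, -52]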